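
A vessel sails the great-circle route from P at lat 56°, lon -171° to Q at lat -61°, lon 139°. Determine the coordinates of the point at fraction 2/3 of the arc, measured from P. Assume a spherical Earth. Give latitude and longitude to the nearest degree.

Convert each endpoint to a unit vector on the sphere (x = cos φ cos λ, y = cos φ sin λ, z = sin φ).
The central angle between the endpoints is δ = arccos(p₁·p₂) ≈ 2.154 rad (123.4°).
Interpolate at f = 2/3 with slerp weights a = sin((1−f)δ)/sin δ ≈ 0.788, b = sin(fδ)/sin δ ≈ 1.187.
p = a·p₁ + b·p₂ ≈ (-0.870, 0.309, -0.385); φ = arcsin(p_z) ≈ -22.64°, λ = atan2(p_y, p_x) ≈ 160.46°.

≈ lat -23°, lon 160°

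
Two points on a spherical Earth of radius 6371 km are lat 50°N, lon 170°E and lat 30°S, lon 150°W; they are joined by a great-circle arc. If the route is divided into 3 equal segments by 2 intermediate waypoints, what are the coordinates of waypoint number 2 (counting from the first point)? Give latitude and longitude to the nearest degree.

≈ lat 3°S, lon 162°W

The haversine formula gives a central angle δ ≈ 1.527 rad (87.5°) between the endpoints.
Interpolate at f = 2/3 with slerp weights a = sin((1−f)δ)/sin δ ≈ 0.488, b = sin(fδ)/sin δ ≈ 0.852.
p = a·p₁ + b·p₂ ≈ (-0.948, -0.314, -0.052); φ = arcsin(p_z) ≈ -3.00°, λ = atan2(p_y, p_x) ≈ -161.65°.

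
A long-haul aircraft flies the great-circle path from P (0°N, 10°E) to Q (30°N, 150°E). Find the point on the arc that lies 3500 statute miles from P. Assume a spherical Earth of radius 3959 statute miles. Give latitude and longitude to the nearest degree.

The haversine formula gives a central angle δ ≈ 2.296 rad (131.6°) between the endpoints. The total great-circle distance is δ·R ≈ 2.296 × 3959 ≈ 9091 mi, so the target fraction is f = 3500/9091 ≈ 0.385.
Interpolate at f ≈ 0.385 with slerp weights a = sin((1−f)δ)/sin δ ≈ 1.320, b = sin(fδ)/sin δ ≈ 1.034.
p = a·p₁ + b·p₂ ≈ (0.524, 0.677, 0.517); φ = arcsin(p_z) ≈ 31.11°, λ = atan2(p_y, p_x) ≈ 52.22°.

≈ (31°N, 52°E)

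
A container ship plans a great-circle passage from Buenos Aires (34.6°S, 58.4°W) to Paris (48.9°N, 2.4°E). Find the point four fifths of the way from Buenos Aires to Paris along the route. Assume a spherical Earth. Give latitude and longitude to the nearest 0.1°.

Convert each endpoint to a unit vector on the sphere (x = cos φ cos λ, y = cos φ sin λ, z = sin φ).
The central angle between the endpoints is δ = arccos(p₁·p₂) ≈ 1.735 rad (99.4°).
Interpolate at f = 4/5 with slerp weights a = sin((1−f)δ)/sin δ ≈ 0.345, b = sin(fδ)/sin δ ≈ 0.997.
p = a·p₁ + b·p₂ ≈ (0.803, -0.214, 0.555); φ = arcsin(p_z) ≈ 33.74°, λ = atan2(p_y, p_x) ≈ -14.93°.

≈ 33.7°N, 14.9°W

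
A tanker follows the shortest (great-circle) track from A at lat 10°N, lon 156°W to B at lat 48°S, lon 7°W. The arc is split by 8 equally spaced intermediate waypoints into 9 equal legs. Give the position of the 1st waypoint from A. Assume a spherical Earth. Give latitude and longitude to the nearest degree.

≈ lat 3°S, lon 149°W

Write both endpoints as unit vectors p₁, p₂ with components (cos φ cos λ, cos φ sin λ, sin φ).
The central angle between the endpoints is δ = arccos(p₁·p₂) ≈ 2.338 rad (133.9°).
Interpolate at f = 1/9 with slerp weights a = sin((1−f)δ)/sin δ ≈ 1.214, b = sin(fδ)/sin δ ≈ 0.357.
p = a·p₁ + b·p₂ ≈ (-0.855, -0.515, -0.054); φ = arcsin(p_z) ≈ -3.11°, λ = atan2(p_y, p_x) ≈ -148.93°.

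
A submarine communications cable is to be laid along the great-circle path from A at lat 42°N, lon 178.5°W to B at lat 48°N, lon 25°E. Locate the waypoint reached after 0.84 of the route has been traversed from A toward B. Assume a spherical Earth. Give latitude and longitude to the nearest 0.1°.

≈ lat 61.1°N, lon 33.6°E

From cos δ = sin φ₁ sin φ₂ + cos φ₁ cos φ₂ cos Δλ, the central angle is δ ≈ 1.530 rad (87.6°).
Interpolate at f = 0.84 with slerp weights a = sin((1−f)δ)/sin δ ≈ 0.242, b = sin(fδ)/sin δ ≈ 0.960.
p = a·p₁ + b·p₂ ≈ (0.402, 0.267, 0.876); φ = arcsin(p_z) ≈ 61.14°, λ = atan2(p_y, p_x) ≈ 33.56°.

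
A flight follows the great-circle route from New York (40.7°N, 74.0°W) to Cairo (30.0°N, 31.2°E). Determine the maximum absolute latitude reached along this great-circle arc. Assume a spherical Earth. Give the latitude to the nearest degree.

The great circle lies in the plane with unit normal n̂ = (p₁ × p₂)/|p₁ × p₂|.
Here n̂_z ≈ +0.641; the vertex latitude is φ_max = arccos|n̂_z| ≈ 50.1°.
Check via Clairaut: cos φ_max = |cos φ₁| · sin C = cos(40.7°)·sin(57.8°) ≈ 0.641, again giving ≈ 50.1°.

≈ 50°N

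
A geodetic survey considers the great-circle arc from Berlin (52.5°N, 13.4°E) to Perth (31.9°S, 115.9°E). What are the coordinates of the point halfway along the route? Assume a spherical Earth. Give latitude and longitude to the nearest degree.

≈ 16°N, 76°E

The haversine formula gives a central angle δ ≈ 2.131 rad (122.1°) between the endpoints.
Interpolate at f = 1/2 with slerp weights a = sin((1−f)δ)/sin δ ≈ 1.033, b = sin(fδ)/sin δ ≈ 1.033.
p = a·p₁ + b·p₂ ≈ (0.229, 0.934, 0.274); φ = arcsin(p_z) ≈ 15.88°, λ = atan2(p_y, p_x) ≈ 76.25°.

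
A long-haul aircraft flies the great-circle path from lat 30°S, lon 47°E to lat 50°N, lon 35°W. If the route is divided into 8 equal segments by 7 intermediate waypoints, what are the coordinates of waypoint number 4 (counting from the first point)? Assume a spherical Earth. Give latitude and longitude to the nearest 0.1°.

≈ lat 13.0°N, lon 13.3°E

The haversine formula gives a central angle δ ≈ 1.881 rad (107.8°) between the endpoints.
Interpolate at f = 4/8 with slerp weights a = sin((1−f)δ)/sin δ ≈ 0.849, b = sin(fδ)/sin δ ≈ 0.849.
p = a·p₁ + b·p₂ ≈ (0.948, 0.225, 0.226); φ = arcsin(p_z) ≈ 13.05°, λ = atan2(p_y, p_x) ≈ 13.33°.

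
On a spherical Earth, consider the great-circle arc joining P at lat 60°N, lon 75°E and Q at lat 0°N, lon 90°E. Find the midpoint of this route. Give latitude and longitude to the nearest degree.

Write both endpoints as unit vectors p₁, p₂ with components (cos φ cos λ, cos φ sin λ, sin φ).
The central angle between the endpoints is δ = arccos(p₁·p₂) ≈ 1.067 rad (61.1°).
Interpolate at f = 1/2 with slerp weights a = sin((1−f)δ)/sin δ ≈ 0.581, b = sin(fδ)/sin δ ≈ 0.581.
p = a·p₁ + b·p₂ ≈ (0.075, 0.861, 0.503); φ = arcsin(p_z) ≈ 30.19°, λ = atan2(p_y, p_x) ≈ 85.01°.

≈ lat 30°N, lon 85°E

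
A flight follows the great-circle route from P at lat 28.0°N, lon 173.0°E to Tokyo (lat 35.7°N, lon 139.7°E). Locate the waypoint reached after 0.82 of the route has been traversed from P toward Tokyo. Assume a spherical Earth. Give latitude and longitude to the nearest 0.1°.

Write both endpoints as unit vectors p₁, p₂ with components (cos φ cos λ, cos φ sin λ, sin φ).
The central angle between the endpoints is δ = arccos(p₁·p₂) ≈ 0.509 rad (29.2°).
Interpolate at f = 0.82 with slerp weights a = sin((1−f)δ)/sin δ ≈ 0.188, b = sin(fδ)/sin δ ≈ 0.832.
p = a·p₁ + b·p₂ ≈ (-0.680, 0.457, 0.574); φ = arcsin(p_z) ≈ 35.00°, λ = atan2(p_y, p_x) ≈ 146.08°.

≈ lat 35.0°N, lon 146.1°E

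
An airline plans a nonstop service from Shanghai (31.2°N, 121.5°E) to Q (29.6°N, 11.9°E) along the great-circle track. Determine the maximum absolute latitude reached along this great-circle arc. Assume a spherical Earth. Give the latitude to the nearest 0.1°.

The great circle lies in the plane with unit normal n̂ = (p₁ × p₂)/|p₁ × p₂|.
Here n̂_z ≈ -0.701; the vertex latitude is φ_max = arccos|n̂_z| ≈ 45.5°.

≈ 45.5°N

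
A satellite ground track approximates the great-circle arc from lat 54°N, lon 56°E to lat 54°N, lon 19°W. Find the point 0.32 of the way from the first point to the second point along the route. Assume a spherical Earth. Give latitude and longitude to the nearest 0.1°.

Convert each endpoint to a unit vector on the sphere (x = cos φ cos λ, y = cos φ sin λ, z = sin φ).
The central angle between the endpoints is δ = arccos(p₁·p₂) ≈ 0.732 rad (41.9°).
Interpolate at f = 0.32 with slerp weights a = sin((1−f)δ)/sin δ ≈ 0.714, b = sin(fδ)/sin δ ≈ 0.347.
p = a·p₁ + b·p₂ ≈ (0.428, 0.282, 0.859); φ = arcsin(p_z) ≈ 59.19°, λ = atan2(p_y, p_x) ≈ 33.36°.

≈ lat 59.2°N, lon 33.4°E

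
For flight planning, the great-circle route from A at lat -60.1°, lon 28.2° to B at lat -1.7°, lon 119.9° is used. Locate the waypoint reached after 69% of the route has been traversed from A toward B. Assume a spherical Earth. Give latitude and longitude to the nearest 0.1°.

≈ lat -25.4°, lon 105.0°

Convert each endpoint to a unit vector on the sphere (x = cos φ cos λ, y = cos φ sin λ, z = sin φ).
The central angle between the endpoints is δ = arccos(p₁·p₂) ≈ 1.560 rad (89.4°).
Interpolate at f = 0.69 with slerp weights a = sin((1−f)δ)/sin δ ≈ 0.465, b = sin(fδ)/sin δ ≈ 0.880.
p = a·p₁ + b·p₂ ≈ (-0.234, 0.872, -0.429); φ = arcsin(p_z) ≈ -25.42°, λ = atan2(p_y, p_x) ≈ 105.04°.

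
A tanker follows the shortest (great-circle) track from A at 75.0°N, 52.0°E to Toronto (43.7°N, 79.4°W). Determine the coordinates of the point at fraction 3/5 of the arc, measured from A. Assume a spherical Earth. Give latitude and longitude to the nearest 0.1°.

Convert each endpoint to a unit vector on the sphere (x = cos φ cos λ, y = cos φ sin λ, z = sin φ).
The central angle between the endpoints is δ = arccos(p₁·p₂) ≈ 0.996 rad (57.1°).
Interpolate at f = 3/5 with slerp weights a = sin((1−f)δ)/sin δ ≈ 0.462, b = sin(fδ)/sin δ ≈ 0.670.
p = a·p₁ + b·p₂ ≈ (0.163, -0.382, 0.910); φ = arcsin(p_z) ≈ 65.46°, λ = atan2(p_y, p_x) ≈ -66.92°.

≈ 65.5°N, 66.9°W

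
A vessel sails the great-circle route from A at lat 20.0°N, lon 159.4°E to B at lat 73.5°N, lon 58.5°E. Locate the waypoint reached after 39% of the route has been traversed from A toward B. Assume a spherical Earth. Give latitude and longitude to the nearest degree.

≈ lat 47°N, lon 148°E

The haversine formula gives a central angle δ ≈ 1.290 rad (73.9°) between the endpoints.
Interpolate at f = 0.39 with slerp weights a = sin((1−f)δ)/sin δ ≈ 0.737, b = sin(fδ)/sin δ ≈ 0.502.
p = a·p₁ + b·p₂ ≈ (-0.574, 0.365, 0.733); φ = arcsin(p_z) ≈ 47.15°, λ = atan2(p_y, p_x) ≈ 147.53°.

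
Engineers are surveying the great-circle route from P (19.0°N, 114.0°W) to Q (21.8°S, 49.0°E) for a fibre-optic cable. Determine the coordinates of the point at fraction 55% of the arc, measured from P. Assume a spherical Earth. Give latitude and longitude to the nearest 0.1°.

Write both endpoints as unit vectors p₁, p₂ with components (cos φ cos λ, cos φ sin λ, sin φ).
The central angle between the endpoints is δ = arccos(p₁·p₂) ≈ 2.859 rad (163.8°).
Interpolate at f = 0.55 with slerp weights a = sin((1−f)δ)/sin δ ≈ 3.447, b = sin(fδ)/sin δ ≈ 3.591.
p = a·p₁ + b·p₂ ≈ (0.862, -0.461, -0.211); φ = arcsin(p_z) ≈ -12.20°, λ = atan2(p_y, p_x) ≈ -28.15°.

≈ (12.2°S, 28.2°W)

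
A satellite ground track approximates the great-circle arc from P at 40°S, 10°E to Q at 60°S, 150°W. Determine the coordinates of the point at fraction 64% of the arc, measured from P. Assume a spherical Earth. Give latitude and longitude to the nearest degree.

≈ 82°S, 79°W

Convert each endpoint to a unit vector on the sphere (x = cos φ cos λ, y = cos φ sin λ, z = sin φ).
The central angle between the endpoints is δ = arccos(p₁·p₂) ≈ 1.373 rad (78.7°).
Interpolate at f = 0.64 with slerp weights a = sin((1−f)δ)/sin δ ≈ 0.484, b = sin(fδ)/sin δ ≈ 0.785.
p = a·p₁ + b·p₂ ≈ (0.025, -0.132, -0.991); φ = arcsin(p_z) ≈ -82.28°, λ = atan2(p_y, p_x) ≈ -79.28°.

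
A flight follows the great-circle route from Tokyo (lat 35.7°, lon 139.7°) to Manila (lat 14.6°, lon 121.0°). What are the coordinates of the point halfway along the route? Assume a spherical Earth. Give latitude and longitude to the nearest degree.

≈ lat 25°, lon 130°

The haversine formula gives a central angle δ ≈ 0.470 rad (26.9°) between the endpoints.
Interpolate at f = 1/2 with slerp weights a = sin((1−f)δ)/sin δ ≈ 0.514, b = sin(fδ)/sin δ ≈ 0.514.
p = a·p₁ + b·p₂ ≈ (-0.575, 0.697, 0.430); φ = arcsin(p_z) ≈ 25.44°, λ = atan2(p_y, p_x) ≈ 129.53°.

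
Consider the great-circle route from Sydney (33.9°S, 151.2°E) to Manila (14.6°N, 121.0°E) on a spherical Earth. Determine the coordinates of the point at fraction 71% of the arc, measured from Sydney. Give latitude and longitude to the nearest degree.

Write both endpoints as unit vectors p₁, p₂ with components (cos φ cos λ, cos φ sin λ, sin φ).
The central angle between the endpoints is δ = arccos(p₁·p₂) ≈ 0.984 rad (56.4°).
Interpolate at f = 0.71 with slerp weights a = sin((1−f)δ)/sin δ ≈ 0.338, b = sin(fδ)/sin δ ≈ 0.772.
p = a·p₁ + b·p₂ ≈ (-0.631, 0.776, 0.006); φ = arcsin(p_z) ≈ 0.35°, λ = atan2(p_y, p_x) ≈ 129.11°.

≈ (0°N, 129°E)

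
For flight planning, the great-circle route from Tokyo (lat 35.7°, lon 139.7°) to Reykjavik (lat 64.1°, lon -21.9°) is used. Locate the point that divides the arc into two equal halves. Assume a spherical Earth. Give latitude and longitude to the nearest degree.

From cos δ = sin φ₁ sin φ₂ + cos φ₁ cos φ₂ cos Δλ, the central angle is δ ≈ 1.381 rad (79.1°).
Interpolate at f = 1/2 with slerp weights a = sin((1−f)δ)/sin δ ≈ 0.649, b = sin(fδ)/sin δ ≈ 0.649.
p = a·p₁ + b·p₂ ≈ (-0.139, 0.235, 0.962); φ = arcsin(p_z) ≈ 74.16°, λ = atan2(p_y, p_x) ≈ 120.58°.

≈ lat 74°, lon 121°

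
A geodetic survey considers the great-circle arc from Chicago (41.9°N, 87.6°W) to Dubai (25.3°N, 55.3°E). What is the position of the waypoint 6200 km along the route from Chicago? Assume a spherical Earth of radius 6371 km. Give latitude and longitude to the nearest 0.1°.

≈ 62.1°N, 7.0°E

From cos δ = sin φ₁ sin φ₂ + cos φ₁ cos φ₂ cos Δλ, the central angle is δ ≈ 1.825 rad (104.6°). The total great-circle distance is δ·R ≈ 1.825 × 6371 ≈ 11626 km, so the target fraction is f = 6200/11626 ≈ 0.533.
Interpolate at f ≈ 0.533 with slerp weights a = sin((1−f)δ)/sin δ ≈ 0.777, b = sin(fδ)/sin δ ≈ 0.854.
p = a·p₁ + b·p₂ ≈ (0.464, 0.057, 0.884); φ = arcsin(p_z) ≈ 62.14°, λ = atan2(p_y, p_x) ≈ 6.98°.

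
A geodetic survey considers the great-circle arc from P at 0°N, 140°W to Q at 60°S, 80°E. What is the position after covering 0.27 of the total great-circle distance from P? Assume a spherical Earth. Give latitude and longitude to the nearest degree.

≈ 28°S, 152°W

The haversine formula gives a central angle δ ≈ 1.964 rad (112.5°) between the endpoints.
Interpolate at f = 0.27 with slerp weights a = sin((1−f)δ)/sin δ ≈ 1.072, b = sin(fδ)/sin δ ≈ 0.547.
p = a·p₁ + b·p₂ ≈ (-0.774, -0.420, -0.474); φ = arcsin(p_z) ≈ -28.30°, λ = atan2(p_y, p_x) ≈ -151.53°.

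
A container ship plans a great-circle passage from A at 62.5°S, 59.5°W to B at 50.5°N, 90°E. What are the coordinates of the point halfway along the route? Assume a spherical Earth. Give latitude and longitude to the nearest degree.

≈ 19°S, 45°E

From cos δ = sin φ₁ sin φ₂ + cos φ₁ cos φ₂ cos Δλ, the central angle is δ ≈ 2.786 rad (159.6°).
Interpolate at f = 1/2 with slerp weights a = sin((1−f)δ)/sin δ ≈ 2.829, b = sin(fδ)/sin δ ≈ 2.829.
p = a·p₁ + b·p₂ ≈ (0.663, 0.674, -0.326); φ = arcsin(p_z) ≈ -19.05°, λ = atan2(p_y, p_x) ≈ 45.47°.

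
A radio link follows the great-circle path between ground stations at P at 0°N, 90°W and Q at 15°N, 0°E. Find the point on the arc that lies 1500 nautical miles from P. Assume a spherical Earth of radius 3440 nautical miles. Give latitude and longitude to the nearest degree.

≈ 6°N, 66°W

Write both endpoints as unit vectors p₁, p₂ with components (cos φ cos λ, cos φ sin λ, sin φ).
The central angle between the endpoints is δ = arccos(p₁·p₂) ≈ 1.571 rad (90.0°). The total great-circle distance is δ·R ≈ 1.571 × 3440 ≈ 5404 nmi, so the target fraction is f = 1500/5404 ≈ 0.278.
Interpolate at f ≈ 0.278 with slerp weights a = sin((1−f)δ)/sin δ ≈ 0.906, b = sin(fδ)/sin δ ≈ 0.422.
p = a·p₁ + b·p₂ ≈ (0.408, -0.906, 0.109); φ = arcsin(p_z) ≈ 6.28°, λ = atan2(p_y, p_x) ≈ -65.77°.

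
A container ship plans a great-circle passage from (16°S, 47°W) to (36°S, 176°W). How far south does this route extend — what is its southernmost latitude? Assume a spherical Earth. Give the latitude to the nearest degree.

The great circle lies in the plane with unit normal n̂ = (p₁ × p₂)/|p₁ × p₂|.
Here n̂_z ≈ -0.640; the vertex latitude is φ_max = arccos|n̂_z| ≈ 50.2°.
Check via Clairaut: cos φ_max = |cos φ₁| · sin C = cos(16.0°)·sin(138.3°) ≈ 0.640, again giving ≈ 50.2°.

≈ 50°S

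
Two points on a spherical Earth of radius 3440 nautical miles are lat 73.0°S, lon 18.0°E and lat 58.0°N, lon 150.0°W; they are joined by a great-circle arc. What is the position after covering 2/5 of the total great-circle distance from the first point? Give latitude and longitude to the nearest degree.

≈ lat 40°S, lon 133°W

Write both endpoints as unit vectors p₁, p₂ with components (cos φ cos λ, cos φ sin λ, sin φ).
The central angle between the endpoints is δ = arccos(p₁·p₂) ≈ 2.867 rad (164.3°).
Interpolate at f = 2/5 with slerp weights a = sin((1−f)δ)/sin δ ≈ 3.647, b = sin(fδ)/sin δ ≈ 3.362.
p = a·p₁ + b·p₂ ≈ (-0.529, -0.561, -0.637); φ = arcsin(p_z) ≈ -39.56°, λ = atan2(p_y, p_x) ≈ -133.29°.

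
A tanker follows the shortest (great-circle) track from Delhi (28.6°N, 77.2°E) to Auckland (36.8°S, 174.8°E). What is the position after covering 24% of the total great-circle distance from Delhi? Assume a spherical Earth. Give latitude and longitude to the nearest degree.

Convert each endpoint to a unit vector on the sphere (x = cos φ cos λ, y = cos φ sin λ, z = sin φ).
The central angle between the endpoints is δ = arccos(p₁·p₂) ≈ 1.960 rad (112.3°).
Interpolate at f = 0.24 with slerp weights a = sin((1−f)δ)/sin δ ≈ 1.077, b = sin(fδ)/sin δ ≈ 0.490.
p = a·p₁ + b·p₂ ≈ (-0.181, 0.958, 0.222); φ = arcsin(p_z) ≈ 12.84°, λ = atan2(p_y, p_x) ≈ 100.71°.

≈ 13°N, 101°E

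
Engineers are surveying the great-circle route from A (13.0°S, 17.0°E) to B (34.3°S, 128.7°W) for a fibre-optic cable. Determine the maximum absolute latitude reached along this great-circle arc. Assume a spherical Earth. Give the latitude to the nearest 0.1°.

≈ 57.4°S

The great circle lies in the plane with unit normal n̂ = (p₁ × p₂)/|p₁ × p₂|.
Here n̂_z ≈ -0.538; the vertex latitude is φ_max = arccos|n̂_z| ≈ 57.4°.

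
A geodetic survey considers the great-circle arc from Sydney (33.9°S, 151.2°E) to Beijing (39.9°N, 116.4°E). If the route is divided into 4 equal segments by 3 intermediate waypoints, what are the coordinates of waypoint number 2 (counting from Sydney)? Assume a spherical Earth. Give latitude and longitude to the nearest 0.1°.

From cos δ = sin φ₁ sin φ₂ + cos φ₁ cos φ₂ cos Δλ, the central angle is δ ≈ 1.405 rad (80.5°).
Interpolate at f = 2/4 with slerp weights a = sin((1−f)δ)/sin δ ≈ 0.655, b = sin(fδ)/sin δ ≈ 0.655.
p = a·p₁ + b·p₂ ≈ (-0.700, 0.712, 0.055); φ = arcsin(p_z) ≈ 3.14°, λ = atan2(p_y, p_x) ≈ 134.51°.

≈ 3.1°N, 134.5°E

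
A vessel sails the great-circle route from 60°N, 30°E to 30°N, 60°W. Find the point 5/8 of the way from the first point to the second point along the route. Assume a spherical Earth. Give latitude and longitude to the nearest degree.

From cos δ = sin φ₁ sin φ₂ + cos φ₁ cos φ₂ cos Δλ, the central angle is δ ≈ 1.123 rad (64.3°).
Interpolate at f = 5/8 with slerp weights a = sin((1−f)δ)/sin δ ≈ 0.453, b = sin(fδ)/sin δ ≈ 0.716.
p = a·p₁ + b·p₂ ≈ (0.507, -0.424, 0.751); φ = arcsin(p_z) ≈ 48.67°, λ = atan2(p_y, p_x) ≈ -39.92°.

≈ 49°N, 40°W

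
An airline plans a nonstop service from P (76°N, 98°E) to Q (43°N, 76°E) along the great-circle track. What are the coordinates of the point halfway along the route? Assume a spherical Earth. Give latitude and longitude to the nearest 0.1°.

≈ (59.8°N, 81.4°E)

Convert each endpoint to a unit vector on the sphere (x = cos φ cos λ, y = cos φ sin λ, z = sin φ).
The central angle between the endpoints is δ = arccos(p₁·p₂) ≈ 0.599 rad (34.3°).
Interpolate at f = 1/2 with slerp weights a = sin((1−f)δ)/sin δ ≈ 0.523, b = sin(fδ)/sin δ ≈ 0.523.
p = a·p₁ + b·p₂ ≈ (0.075, 0.497, 0.865); φ = arcsin(p_z) ≈ 59.84°, λ = atan2(p_y, p_x) ≈ 81.42°.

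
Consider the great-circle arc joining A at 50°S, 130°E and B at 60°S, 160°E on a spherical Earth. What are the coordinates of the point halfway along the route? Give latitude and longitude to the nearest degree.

≈ 56°S, 143°E

Write both endpoints as unit vectors p₁, p₂ with components (cos φ cos λ, cos φ sin λ, sin φ).
The central angle between the endpoints is δ = arccos(p₁·p₂) ≈ 0.343 rad (19.7°).
Interpolate at f = 1/2 with slerp weights a = sin((1−f)δ)/sin δ ≈ 0.507, b = sin(fδ)/sin δ ≈ 0.507.
p = a·p₁ + b·p₂ ≈ (-0.448, 0.337, -0.828); φ = arcsin(p_z) ≈ -55.91°, λ = atan2(p_y, p_x) ≈ 143.08°.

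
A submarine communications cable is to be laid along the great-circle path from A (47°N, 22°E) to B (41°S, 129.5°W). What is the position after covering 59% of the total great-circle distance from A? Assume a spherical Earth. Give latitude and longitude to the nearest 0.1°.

≈ (1.4°N, 74.9°W)

Convert each endpoint to a unit vector on the sphere (x = cos φ cos λ, y = cos φ sin λ, z = sin φ).
The central angle between the endpoints is δ = arccos(p₁·p₂) ≈ 2.771 rad (158.8°).
Interpolate at f = 0.59 with slerp weights a = sin((1−f)δ)/sin δ ≈ 2.505, b = sin(fδ)/sin δ ≈ 2.756.
p = a·p₁ + b·p₂ ≈ (0.261, -0.965, 0.024); φ = arcsin(p_z) ≈ 1.37°, λ = atan2(p_y, p_x) ≈ -74.87°.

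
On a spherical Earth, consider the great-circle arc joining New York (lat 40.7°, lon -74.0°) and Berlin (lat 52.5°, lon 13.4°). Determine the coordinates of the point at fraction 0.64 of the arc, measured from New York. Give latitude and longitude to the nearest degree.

≈ lat 57°, lon -22°

From cos δ = sin φ₁ sin φ₂ + cos φ₁ cos φ₂ cos Δλ, the central angle is δ ≈ 1.002 rad (57.4°).
Interpolate at f = 0.64 with slerp weights a = sin((1−f)δ)/sin δ ≈ 0.419, b = sin(fδ)/sin δ ≈ 0.710.
p = a·p₁ + b·p₂ ≈ (0.508, -0.205, 0.837); φ = arcsin(p_z) ≈ 56.78°, λ = atan2(p_y, p_x) ≈ -21.99°.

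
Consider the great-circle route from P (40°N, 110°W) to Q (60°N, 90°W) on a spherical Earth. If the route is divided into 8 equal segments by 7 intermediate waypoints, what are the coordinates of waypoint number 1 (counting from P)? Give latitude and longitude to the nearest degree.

Convert each endpoint to a unit vector on the sphere (x = cos φ cos λ, y = cos φ sin λ, z = sin φ).
The central angle between the endpoints is δ = arccos(p₁·p₂) ≈ 0.411 rad (23.6°).
Interpolate at f = 1/8 with slerp weights a = sin((1−f)δ)/sin δ ≈ 0.881, b = sin(fδ)/sin δ ≈ 0.129.
p = a·p₁ + b·p₂ ≈ (-0.231, -0.698, 0.678); φ = arcsin(p_z) ≈ 42.65°, λ = atan2(p_y, p_x) ≈ -108.29°.

≈ (43°N, 108°W)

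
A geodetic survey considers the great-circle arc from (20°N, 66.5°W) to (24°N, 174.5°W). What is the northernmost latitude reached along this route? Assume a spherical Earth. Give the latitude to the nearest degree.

≈ 35°N

The great circle lies in the plane with unit normal n̂ = (p₁ × p₂)/|p₁ × p₂|.
Here n̂_z ≈ -0.823; the vertex latitude is φ_max = arccos|n̂_z| ≈ 34.6°.
Check via Clairaut: cos φ_max = |cos φ₁| · sin C = cos(20.0°)·sin(61.1°) ≈ 0.823, again giving ≈ 34.6°.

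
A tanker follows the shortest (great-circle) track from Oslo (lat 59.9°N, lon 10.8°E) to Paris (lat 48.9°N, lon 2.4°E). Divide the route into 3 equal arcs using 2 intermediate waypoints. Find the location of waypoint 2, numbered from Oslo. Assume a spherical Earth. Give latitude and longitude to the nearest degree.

From cos δ = sin φ₁ sin φ₂ + cos φ₁ cos φ₂ cos Δλ, the central angle is δ ≈ 0.210 rad (12.0°).
Interpolate at f = 2/3 with slerp weights a = sin((1−f)δ)/sin δ ≈ 0.336, b = sin(fδ)/sin δ ≈ 0.669.
p = a·p₁ + b·p₂ ≈ (0.605, 0.050, 0.795); φ = arcsin(p_z) ≈ 52.63°, λ = atan2(p_y, p_x) ≈ 4.72°.

≈ lat 53°N, lon 5°E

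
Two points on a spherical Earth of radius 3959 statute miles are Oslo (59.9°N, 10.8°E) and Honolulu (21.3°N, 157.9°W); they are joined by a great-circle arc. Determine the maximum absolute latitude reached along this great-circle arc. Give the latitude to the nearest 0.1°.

≈ 84.7°N

The great circle lies in the plane with unit normal n̂ = (p₁ × p₂)/|p₁ × p₂|.
Here n̂_z ≈ -0.093; the vertex latitude is φ_max = arccos|n̂_z| ≈ 84.7°.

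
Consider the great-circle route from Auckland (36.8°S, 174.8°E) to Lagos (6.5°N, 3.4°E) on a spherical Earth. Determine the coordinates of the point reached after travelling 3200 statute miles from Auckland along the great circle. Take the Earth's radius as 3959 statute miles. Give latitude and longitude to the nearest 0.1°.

≈ (75.6°S, 118.5°E)

Write both endpoints as unit vectors p₁, p₂ with components (cos φ cos λ, cos φ sin λ, sin φ).
The central angle between the endpoints is δ = arccos(p₁·p₂) ≈ 2.595 rad (148.7°). The total great-circle distance is δ·R ≈ 2.595 × 3959 ≈ 10275 mi, so the target fraction is f = 3200/10275 ≈ 0.311.
Interpolate at f ≈ 0.311 with slerp weights a = sin((1−f)δ)/sin δ ≈ 1.880, b = sin(fδ)/sin δ ≈ 1.392.
p = a·p₁ + b·p₂ ≈ (-0.119, 0.218, -0.969); φ = arcsin(p_z) ≈ -75.60°, λ = atan2(p_y, p_x) ≈ 118.52°.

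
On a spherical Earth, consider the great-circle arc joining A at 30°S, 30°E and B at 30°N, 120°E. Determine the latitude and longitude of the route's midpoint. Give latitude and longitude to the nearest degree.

≈ 0°N, 75°E

From cos δ = sin φ₁ sin φ₂ + cos φ₁ cos φ₂ cos Δλ, the central angle is δ ≈ 1.823 rad (104.5°).
Interpolate at f = 1/2 with slerp weights a = sin((1−f)δ)/sin δ ≈ 0.816, b = sin(fδ)/sin δ ≈ 0.816.
p = a·p₁ + b·p₂ ≈ (0.259, 0.966, 0.000); φ = arcsin(p_z) ≈ 0.00°, λ = atan2(p_y, p_x) ≈ 75.00°.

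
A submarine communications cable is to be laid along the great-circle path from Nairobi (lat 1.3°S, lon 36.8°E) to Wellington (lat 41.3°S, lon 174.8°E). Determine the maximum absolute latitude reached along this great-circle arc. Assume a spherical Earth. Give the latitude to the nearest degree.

≈ 53°S

The great circle lies in the plane with unit normal n̂ = (p₁ × p₂)/|p₁ × p₂|.
Here n̂_z ≈ +0.599; the vertex latitude is φ_max = arccos|n̂_z| ≈ 53.2°.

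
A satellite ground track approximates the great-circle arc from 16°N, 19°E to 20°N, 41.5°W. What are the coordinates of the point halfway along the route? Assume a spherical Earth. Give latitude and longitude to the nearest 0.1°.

The haversine formula gives a central angle δ ≈ 1.001 rad (57.4°) between the endpoints.
Interpolate at f = 1/2 with slerp weights a = sin((1−f)δ)/sin δ ≈ 0.570, b = sin(fδ)/sin δ ≈ 0.570.
p = a·p₁ + b·p₂ ≈ (0.919, -0.177, 0.352); φ = arcsin(p_z) ≈ 20.61°, λ = atan2(p_y, p_x) ≈ -10.87°.

≈ 20.6°N, 10.9°W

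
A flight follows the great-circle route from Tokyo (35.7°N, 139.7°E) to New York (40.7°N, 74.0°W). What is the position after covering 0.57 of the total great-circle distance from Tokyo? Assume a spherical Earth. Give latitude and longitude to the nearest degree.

Convert each endpoint to a unit vector on the sphere (x = cos φ cos λ, y = cos φ sin λ, z = sin φ).
The central angle between the endpoints is δ = arccos(p₁·p₂) ≈ 1.703 rad (97.6°).
Interpolate at f = 0.57 with slerp weights a = sin((1−f)δ)/sin δ ≈ 0.674, b = sin(fδ)/sin δ ≈ 0.832.
p = a·p₁ + b·p₂ ≈ (-0.244, -0.252, 0.936); φ = arcsin(p_z) ≈ 69.46°, λ = atan2(p_y, p_x) ≈ -133.99°.

≈ (69°N, 134°W)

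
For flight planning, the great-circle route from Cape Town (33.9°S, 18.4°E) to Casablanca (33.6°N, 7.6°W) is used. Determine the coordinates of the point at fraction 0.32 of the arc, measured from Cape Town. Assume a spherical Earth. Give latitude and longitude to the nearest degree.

≈ (12°S, 10°E)

Write both endpoints as unit vectors p₁, p₂ with components (cos φ cos λ, cos φ sin λ, sin φ).
The central angle between the endpoints is δ = arccos(p₁·p₂) ≈ 1.253 rad (71.8°).
Interpolate at f = 0.32 with slerp weights a = sin((1−f)δ)/sin δ ≈ 0.792, b = sin(fδ)/sin δ ≈ 0.411.
p = a·p₁ + b·p₂ ≈ (0.963, 0.162, -0.215); φ = arcsin(p_z) ≈ -12.39°, λ = atan2(p_y, p_x) ≈ 9.57°.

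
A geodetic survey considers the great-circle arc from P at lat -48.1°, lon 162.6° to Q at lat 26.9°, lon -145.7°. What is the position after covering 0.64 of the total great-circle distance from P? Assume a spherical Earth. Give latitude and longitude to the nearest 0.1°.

≈ lat -0.8°, lon -161.7°

From cos δ = sin φ₁ sin φ₂ + cos φ₁ cos φ₂ cos Δλ, the central angle is δ ≈ 1.538 rad (88.1°).
Interpolate at f = 0.64 with slerp weights a = sin((1−f)δ)/sin δ ≈ 0.526, b = sin(fδ)/sin δ ≈ 0.833.
p = a·p₁ + b·p₂ ≈ (-0.949, -0.314, -0.015); φ = arcsin(p_z) ≈ -0.84°, λ = atan2(p_y, p_x) ≈ -161.71°.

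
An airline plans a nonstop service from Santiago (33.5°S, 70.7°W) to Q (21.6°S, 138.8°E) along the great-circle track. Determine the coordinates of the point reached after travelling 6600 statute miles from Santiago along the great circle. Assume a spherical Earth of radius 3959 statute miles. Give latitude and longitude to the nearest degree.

The haversine formula gives a central angle δ ≈ 2.062 rad (118.1°) between the endpoints. The total great-circle distance is δ·R ≈ 2.062 × 3959 ≈ 8163 mi, so the target fraction is f = 6600/8163 ≈ 0.809.
Interpolate at f ≈ 0.809 with slerp weights a = sin((1−f)δ)/sin δ ≈ 0.436, b = sin(fδ)/sin δ ≈ 1.129.
p = a·p₁ + b·p₂ ≈ (-0.669, 0.348, -0.656); φ = arcsin(p_z) ≈ -41.02°, λ = atan2(p_y, p_x) ≈ 152.53°.

≈ (41°S, 153°E)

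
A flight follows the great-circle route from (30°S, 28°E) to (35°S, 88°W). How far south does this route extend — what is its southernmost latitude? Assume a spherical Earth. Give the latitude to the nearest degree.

The great circle lies in the plane with unit normal n̂ = (p₁ × p₂)/|p₁ × p₂|.
Here n̂_z ≈ -0.638; the vertex latitude is φ_max = arccos|n̂_z| ≈ 50.4°.

≈ 50°S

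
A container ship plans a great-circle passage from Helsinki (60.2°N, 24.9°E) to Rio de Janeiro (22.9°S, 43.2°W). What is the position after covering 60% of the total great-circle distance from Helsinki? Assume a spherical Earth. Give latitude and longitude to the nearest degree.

≈ 13°N, 25°W

Write both endpoints as unit vectors p₁, p₂ with components (cos φ cos λ, cos φ sin λ, sin φ).
The central angle between the endpoints is δ = arccos(p₁·p₂) ≈ 1.738 rad (99.6°).
Interpolate at f = 0.60 with slerp weights a = sin((1−f)δ)/sin δ ≈ 0.650, b = sin(fδ)/sin δ ≈ 0.876.
p = a·p₁ + b·p₂ ≈ (0.881, -0.417, 0.223); φ = arcsin(p_z) ≈ 12.88°, λ = atan2(p_y, p_x) ≈ -25.30°.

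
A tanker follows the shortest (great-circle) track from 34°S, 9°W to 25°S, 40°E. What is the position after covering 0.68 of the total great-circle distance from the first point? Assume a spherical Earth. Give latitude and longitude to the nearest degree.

≈ 30°S, 25°E

Write both endpoints as unit vectors p₁, p₂ with components (cos φ cos λ, cos φ sin λ, sin φ).
The central angle between the endpoints is δ = arccos(p₁·p₂) ≈ 0.754 rad (43.2°).
Interpolate at f = 0.68 with slerp weights a = sin((1−f)δ)/sin δ ≈ 0.349, b = sin(fδ)/sin δ ≈ 0.717.
p = a·p₁ + b·p₂ ≈ (0.783, 0.372, -0.498); φ = arcsin(p_z) ≈ -29.87°, λ = atan2(p_y, p_x) ≈ 25.41°.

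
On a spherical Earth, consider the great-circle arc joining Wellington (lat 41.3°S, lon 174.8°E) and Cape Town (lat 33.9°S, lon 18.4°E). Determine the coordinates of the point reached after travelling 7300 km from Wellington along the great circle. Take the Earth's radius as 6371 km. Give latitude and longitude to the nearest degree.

≈ lat 66°S, lon 45°E

Write both endpoints as unit vectors p₁, p₂ with components (cos φ cos λ, cos φ sin λ, sin φ).
The central angle between the endpoints is δ = arccos(p₁·p₂) ≈ 1.776 rad (101.7°). The total great-circle distance is δ·R ≈ 1.776 × 6371 ≈ 11312 km, so the target fraction is f = 7300/11312 ≈ 0.645.
Interpolate at f ≈ 0.645 with slerp weights a = sin((1−f)δ)/sin δ ≈ 0.601, b = sin(fδ)/sin δ ≈ 0.930.
p = a·p₁ + b·p₂ ≈ (0.283, 0.285, -0.916); φ = arcsin(p_z) ≈ -66.34°, λ = atan2(p_y, p_x) ≈ 45.19°.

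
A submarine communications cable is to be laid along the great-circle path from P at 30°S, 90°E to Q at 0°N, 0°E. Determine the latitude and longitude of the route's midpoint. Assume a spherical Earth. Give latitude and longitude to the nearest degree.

≈ 21°S, 41°E

Convert each endpoint to a unit vector on the sphere (x = cos φ cos λ, y = cos φ sin λ, z = sin φ).
The central angle between the endpoints is δ = arccos(p₁·p₂) ≈ 1.571 rad (90.0°).
Interpolate at f = 1/2 with slerp weights a = sin((1−f)δ)/sin δ ≈ 0.707, b = sin(fδ)/sin δ ≈ 0.707.
p = a·p₁ + b·p₂ ≈ (0.707, 0.612, -0.354); φ = arcsin(p_z) ≈ -20.70°, λ = atan2(p_y, p_x) ≈ 40.89°.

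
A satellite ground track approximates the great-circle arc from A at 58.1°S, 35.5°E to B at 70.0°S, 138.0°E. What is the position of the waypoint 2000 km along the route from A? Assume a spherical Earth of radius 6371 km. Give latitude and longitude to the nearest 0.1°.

≈ 71.4°S, 65.2°E

From cos δ = sin φ₁ sin φ₂ + cos φ₁ cos φ₂ cos Δλ, the central angle is δ ≈ 0.710 rad (40.7°). The total great-circle distance is δ·R ≈ 0.710 × 6371 ≈ 4521 km, so the target fraction is f = 2000/4521 ≈ 0.442.
Interpolate at f ≈ 0.442 with slerp weights a = sin((1−f)δ)/sin δ ≈ 0.592, b = sin(fδ)/sin δ ≈ 0.474.
p = a·p₁ + b·p₂ ≈ (0.134, 0.290, -0.948); φ = arcsin(p_z) ≈ -71.37°, λ = atan2(p_y, p_x) ≈ 65.20°.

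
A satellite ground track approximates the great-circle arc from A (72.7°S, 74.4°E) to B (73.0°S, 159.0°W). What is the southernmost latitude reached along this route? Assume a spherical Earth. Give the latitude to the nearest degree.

The great circle lies in the plane with unit normal n̂ = (p₁ × p₂)/|p₁ × p₂|.
Here n̂_z ≈ +0.137; the vertex latitude is φ_max = arccos|n̂_z| ≈ 82.1°.
Check via Clairaut: cos φ_max = |cos φ₁| · sin C = cos(72.7°)·sin(152.5°) ≈ 0.137, again giving ≈ 82.1°.

≈ 82°S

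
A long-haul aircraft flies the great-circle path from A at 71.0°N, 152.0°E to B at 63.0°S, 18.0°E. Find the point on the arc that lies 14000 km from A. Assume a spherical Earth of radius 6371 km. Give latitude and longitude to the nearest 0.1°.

The haversine formula gives a central angle δ ≈ 2.809 rad (160.9°) between the endpoints. The total great-circle distance is δ·R ≈ 2.809 × 6371 ≈ 17895 km, so the target fraction is f = 14000/17895 ≈ 0.782.
Interpolate at f ≈ 0.782 with slerp weights a = sin((1−f)δ)/sin δ ≈ 1.757, b = sin(fδ)/sin δ ≈ 2.480.
p = a·p₁ + b·p₂ ≈ (0.566, 0.616, -0.548); φ = arcsin(p_z) ≈ -33.23°, λ = atan2(p_y, p_x) ≈ 47.47°.

≈ 33.2°S, 47.5°E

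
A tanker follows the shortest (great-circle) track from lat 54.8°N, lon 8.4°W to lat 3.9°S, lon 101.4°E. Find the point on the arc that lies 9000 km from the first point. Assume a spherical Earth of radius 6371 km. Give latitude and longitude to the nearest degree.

The haversine formula gives a central angle δ ≈ 1.824 rad (104.5°) between the endpoints. The total great-circle distance is δ·R ≈ 1.824 × 6371 ≈ 11620 km, so the target fraction is f = 9000/11620 ≈ 0.775.
Interpolate at f ≈ 0.775 with slerp weights a = sin((1−f)δ)/sin δ ≈ 0.413, b = sin(fδ)/sin δ ≈ 1.020.
p = a·p₁ + b·p₂ ≈ (0.034, 0.963, 0.268); φ = arcsin(p_z) ≈ 15.55°, λ = atan2(p_y, p_x) ≈ 87.96°.

≈ lat 16°N, lon 88°E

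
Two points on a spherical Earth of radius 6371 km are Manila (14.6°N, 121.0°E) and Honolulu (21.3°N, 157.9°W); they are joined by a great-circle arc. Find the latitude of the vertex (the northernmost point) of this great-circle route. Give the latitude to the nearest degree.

≈ 24°N

The great circle lies in the plane with unit normal n̂ = (p₁ × p₂)/|p₁ × p₂|.
Here n̂_z ≈ +0.916; the vertex latitude is φ_max = arccos|n̂_z| ≈ 23.7°.
Check via Clairaut: cos φ_max = |cos φ₁| · sin C = cos(14.6°)·sin(71.1°) ≈ 0.916, again giving ≈ 23.7°.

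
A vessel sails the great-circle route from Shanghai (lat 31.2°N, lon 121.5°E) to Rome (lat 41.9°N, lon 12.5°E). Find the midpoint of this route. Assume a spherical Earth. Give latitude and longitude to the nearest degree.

≈ lat 52°N, lon 73°E

From cos δ = sin φ₁ sin φ₂ + cos φ₁ cos φ₂ cos Δλ, the central angle is δ ≈ 1.432 rad (82.0°).
Interpolate at f = 1/2 with slerp weights a = sin((1−f)δ)/sin δ ≈ 0.663, b = sin(fδ)/sin δ ≈ 0.663.
p = a·p₁ + b·p₂ ≈ (0.185, 0.590, 0.786); φ = arcsin(p_z) ≈ 51.80°, λ = atan2(p_y, p_x) ≈ 72.56°.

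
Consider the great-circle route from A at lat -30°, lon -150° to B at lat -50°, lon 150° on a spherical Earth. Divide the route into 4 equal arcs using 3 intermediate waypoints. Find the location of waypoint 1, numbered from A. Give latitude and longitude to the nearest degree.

≈ lat -38°, lon -161°

Convert each endpoint to a unit vector on the sphere (x = cos φ cos λ, y = cos φ sin λ, z = sin φ).
The central angle between the endpoints is δ = arccos(p₁·p₂) ≈ 0.848 rad (48.6°).
Interpolate at f = 1/4 with slerp weights a = sin((1−f)δ)/sin δ ≈ 0.792, b = sin(fδ)/sin δ ≈ 0.281.
p = a·p₁ + b·p₂ ≈ (-0.750, -0.253, -0.611); φ = arcsin(p_z) ≈ -37.66°, λ = atan2(p_y, p_x) ≈ -161.38°.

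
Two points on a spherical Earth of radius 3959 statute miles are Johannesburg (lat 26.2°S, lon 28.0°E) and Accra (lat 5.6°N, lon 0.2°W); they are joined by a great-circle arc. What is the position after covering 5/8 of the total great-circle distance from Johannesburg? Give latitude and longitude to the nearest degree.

≈ lat 7°S, lon 10°E

Write both endpoints as unit vectors p₁, p₂ with components (cos φ cos λ, cos φ sin λ, sin φ).
The central angle between the endpoints is δ = arccos(p₁·p₂) ≈ 0.732 rad (41.9°).
Interpolate at f = 5/8 with slerp weights a = sin((1−f)δ)/sin δ ≈ 0.406, b = sin(fδ)/sin δ ≈ 0.661.
p = a·p₁ + b·p₂ ≈ (0.979, 0.169, -0.115); φ = arcsin(p_z) ≈ -6.58°, λ = atan2(p_y, p_x) ≈ 9.77°.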